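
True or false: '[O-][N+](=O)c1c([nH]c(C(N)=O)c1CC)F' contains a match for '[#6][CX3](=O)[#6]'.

The pattern [#6][CX3](=O)[#6] describes a carbonyl carbon (no H) flanked by two carbons — a ketone.
The closest candidate here is a primary amide (-C(=O)NH2), but one neighbour of the carbonyl carbon is N, not C. No other fragment satisfies the full query, so there is no match.

False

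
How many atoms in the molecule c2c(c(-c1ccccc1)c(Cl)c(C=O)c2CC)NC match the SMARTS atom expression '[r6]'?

Check the 19 heavy atoms by environment: 12× c (aromatic, in 6-ring) → match; 1× Cl (acyclic) → no; 4× C (acyclic) → no; 1× O (acyclic) → no; 1× N (acyclic) → no.
That gives 12 matching atoms.

12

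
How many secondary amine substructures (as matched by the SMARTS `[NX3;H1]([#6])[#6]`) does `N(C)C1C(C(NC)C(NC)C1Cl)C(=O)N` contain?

[NX3;H1]([#6])[#6] is the SMARTS for a secondary amine: a trivalent nitrogen with one H, bonded to two carbons.
The molecule carries 3 separate instances of an N-methylamino group (-NHCH3) meeting every constraint; each maps to a distinct set of atoms, giving 3 matches.

3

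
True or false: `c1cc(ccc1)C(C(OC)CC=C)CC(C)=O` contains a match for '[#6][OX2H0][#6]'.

True

The pattern [#6][OX2H0][#6] describes an aliphatic oxygen bridging two carbons with no H on the oxygen — an ether.
The molecule carries a methoxy ether (-OCH3), whose atoms satisfy every constraint of the query, so the pattern matches.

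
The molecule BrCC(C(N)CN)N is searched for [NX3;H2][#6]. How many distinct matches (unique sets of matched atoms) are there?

3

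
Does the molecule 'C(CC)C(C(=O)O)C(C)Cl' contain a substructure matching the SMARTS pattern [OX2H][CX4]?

No

The pattern [OX2H][CX4] describes a hydroxyl oxygen bound to an sp3 (X4) carbon — an aliphatic alcohol.
The closest candidate here is a carboxylic acid group (-C(=O)OH), but the -OH is on a CX3 carbonyl carbon, not a CX4 carbon. No other fragment satisfies the full query, so there is no match.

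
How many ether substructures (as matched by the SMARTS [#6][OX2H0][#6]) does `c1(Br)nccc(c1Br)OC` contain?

1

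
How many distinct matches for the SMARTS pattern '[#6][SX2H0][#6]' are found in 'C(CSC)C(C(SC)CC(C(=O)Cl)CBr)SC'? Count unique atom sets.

3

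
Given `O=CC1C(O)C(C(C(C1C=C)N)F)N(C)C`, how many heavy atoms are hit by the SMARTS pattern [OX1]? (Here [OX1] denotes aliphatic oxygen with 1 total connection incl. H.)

1

The query [OX1] means: aliphatic oxygen with one total connection — typically a carbonyl =O or an oxide.
Check the 16 heavy atoms by environment: 8× C (X4) → no; 1× O (X2) → no; 1× F (X1) → no; 3× C (X3) → no; 1× O (X1) → match; 2× N (X3) → no.
That gives 1 matching atom.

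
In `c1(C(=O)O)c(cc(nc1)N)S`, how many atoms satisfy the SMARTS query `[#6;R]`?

The query [#6;R] means: carbon that is part of a ring.
Check the 11 heavy atoms by environment: 1× n (aromatic, in 6-ring) → no; 5× c (aromatic, in 6-ring) → match; 1× C (acyclic) → no; 2× O (acyclic) → no; 1× N (acyclic) → no; 1× S (acyclic) → no.
That gives 5 matching atoms.

5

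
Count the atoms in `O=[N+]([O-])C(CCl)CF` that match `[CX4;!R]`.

3

The query [CX4;!R] means: aliphatic carbon with four total connections, not in a ring.
Check the 8 heavy atoms by environment: 3× C (X4, acyclic) → match; 1× Cl (X1, acyclic) → no; 1× N (charge +1, X3, acyclic) → no; 1× O (charge -1, X1, acyclic) → no; 1× O (X1, acyclic) → no; 1× F (X1, acyclic) → no.
That gives 3 matching atoms.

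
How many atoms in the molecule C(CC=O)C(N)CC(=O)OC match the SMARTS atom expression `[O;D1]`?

The query [O;D1] means: aliphatic oxygen bonded to exactly one heavy atom.
Check the 11 heavy atoms by environment: 4× C (D2) → no; 2× C (D3) → no; 2× O (D1) → match; 1× N (D1) → no; 1× O (D2) → no; 1× C (D1) → no.
That gives 2 matching atoms.

2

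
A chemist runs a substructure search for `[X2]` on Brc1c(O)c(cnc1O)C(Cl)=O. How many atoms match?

The query [X2] means: any atom with exactly two total connections (bonds + H).
Check the 12 heavy atoms by environment: 1× n (aromatic, X2) → match; 5× c (aromatic, X3) → no; 2× O (X2) → match; 1× Br (X1) → no; 1× C (X3) → no; 1× O (X1) → no; 1× Cl (X1) → no.
Summing the matching environments: 1 + 2 = 3 matching atoms.

3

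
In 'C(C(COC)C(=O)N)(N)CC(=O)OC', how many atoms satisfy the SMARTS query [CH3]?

Check the 14 heavy atoms by environment: 2× C (H2) → no; 2× C (H1) → no; 2× C (H0) → no; 4× O (H0) → no; 2× C (H3) → match; 2× N (H2) → no.
That gives 2 matching atoms.

2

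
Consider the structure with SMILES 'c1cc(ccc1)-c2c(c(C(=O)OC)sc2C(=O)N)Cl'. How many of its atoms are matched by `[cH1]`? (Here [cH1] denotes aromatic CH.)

The query [cH1] means: aromatic carbon bearing exactly one hydrogen.
Check the 19 heavy atoms by environment: 1× s (aromatic, H0) → no; 5× c (aromatic, H0) → no; 1× Cl (H0) → no; 2× C (H0) → no; 3× O (H0) → no; 1× C (H3) → no; 1× N (H2) → no; 5× c (aromatic, H1) → match.
That gives 5 matching atoms.

5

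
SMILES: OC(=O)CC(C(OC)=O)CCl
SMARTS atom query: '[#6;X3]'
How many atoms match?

2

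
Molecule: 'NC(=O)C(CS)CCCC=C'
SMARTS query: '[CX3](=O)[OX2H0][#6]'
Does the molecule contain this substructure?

No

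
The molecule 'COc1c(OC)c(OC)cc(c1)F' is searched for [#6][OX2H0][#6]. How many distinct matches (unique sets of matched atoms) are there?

3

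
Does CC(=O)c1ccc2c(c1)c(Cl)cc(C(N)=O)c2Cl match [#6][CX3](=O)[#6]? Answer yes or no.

The pattern [#6][CX3](=O)[#6] describes a carbonyl carbon (no H) flanked by two carbons — a ketone.
The molecule carries an acetyl/ketone group (-C(=O)CH3), whose atoms satisfy every constraint of the query, so the pattern matches.

Yes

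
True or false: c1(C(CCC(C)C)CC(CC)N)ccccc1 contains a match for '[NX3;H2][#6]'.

The pattern [NX3;H2][#6] describes a trivalent nitrogen with two H attached to carbon — a primary amine.
The molecule carries a primary amino group (-NH2), whose atoms satisfy every constraint of the query, so the pattern matches.

True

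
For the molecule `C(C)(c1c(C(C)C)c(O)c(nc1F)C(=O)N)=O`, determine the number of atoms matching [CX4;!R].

The query [CX4;!R] means: aliphatic carbon with four total connections, not in a ring.
Check the 17 heavy atoms by environment: 1× n (aromatic, X2, in 6-ring) → no; 5× c (aromatic, X3, in 6-ring) → no; 2× C (X3, acyclic) → no; 2× O (X1, acyclic) → no; 1× N (X3, acyclic) → no; 4× C (X4, acyclic) → match; 1× O (X2, acyclic) → no; 1× F (X1, acyclic) → no.
That gives 4 matching atoms.

4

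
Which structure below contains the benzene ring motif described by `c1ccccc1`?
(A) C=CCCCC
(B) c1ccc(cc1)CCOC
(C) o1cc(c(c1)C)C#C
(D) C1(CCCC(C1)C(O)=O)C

B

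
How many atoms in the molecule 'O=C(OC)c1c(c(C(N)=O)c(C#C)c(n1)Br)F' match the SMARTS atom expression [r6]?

The query [r6] means: r6 matches atoms in a six-membered ring.
Check the 17 heavy atoms by environment: 1× n (aromatic, in 6-ring) → match; 5× c (aromatic, in 6-ring) → match; 1× Br (acyclic) → no; 5× C (acyclic) → no; 3× O (acyclic) → no; 1× N (acyclic) → no; 1× F (acyclic) → no.
Summing the matching environments: 1 + 5 = 6 matching atoms.

6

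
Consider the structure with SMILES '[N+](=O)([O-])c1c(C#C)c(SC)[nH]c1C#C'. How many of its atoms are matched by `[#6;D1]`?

3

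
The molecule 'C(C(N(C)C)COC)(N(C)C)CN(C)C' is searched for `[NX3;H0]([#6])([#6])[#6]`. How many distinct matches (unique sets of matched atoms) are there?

3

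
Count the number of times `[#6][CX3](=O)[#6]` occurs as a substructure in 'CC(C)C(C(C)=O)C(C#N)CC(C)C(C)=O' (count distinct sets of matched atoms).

[#6][CX3](=O)[#6] is the SMARTS for a ketone: a carbonyl carbon (no H) flanked by two carbons.
The molecule carries 2 separate instances of an acetyl/ketone group (-C(=O)CH3) meeting every constraint; each maps to a distinct set of atoms, giving 2 matches.

2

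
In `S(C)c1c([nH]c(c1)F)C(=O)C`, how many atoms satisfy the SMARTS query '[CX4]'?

2

Check the 11 heavy atoms by environment: 1× n (aromatic, X3) → no; 4× c (aromatic, X3) → no; 1× C (X3) → no; 1× O (X1) → no; 2× C (X4) → match; 1× F (X1) → no; 1× S (X2) → no.
That gives 2 matching atoms.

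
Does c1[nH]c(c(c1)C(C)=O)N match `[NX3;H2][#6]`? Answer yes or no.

The pattern [NX3;H2][#6] describes a trivalent nitrogen with two H attached to carbon — a primary amine.
The molecule carries a primary amino group (-NH2), whose atoms satisfy every constraint of the query, so the pattern matches.

Yes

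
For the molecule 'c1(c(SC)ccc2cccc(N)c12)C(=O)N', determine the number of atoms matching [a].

The query [a] means: a matches any aromatic atom.
Check the 16 heavy atoms by environment: 10× c (aromatic) → match; 1× S → no; 2× C → no; 2× N → no; 1× O → no.
That gives 10 matching atoms.

10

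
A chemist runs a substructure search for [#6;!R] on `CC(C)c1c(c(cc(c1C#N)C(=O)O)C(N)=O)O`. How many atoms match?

6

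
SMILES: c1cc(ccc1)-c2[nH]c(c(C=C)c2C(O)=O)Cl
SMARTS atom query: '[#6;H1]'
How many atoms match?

Check the 17 heavy atoms by environment: 1× n (aromatic, H1) → no; 5× c (aromatic, H0) → no; 1× C (H1) → match; 1× C (H2) → no; 1× Cl (H0) → no; 5× c (aromatic, H1) → match; 1× C (H0) → no; 1× O (H0) → no; 1× O (H1) → no.
Summing the matching environments: 1 + 5 = 6 matching atoms.

6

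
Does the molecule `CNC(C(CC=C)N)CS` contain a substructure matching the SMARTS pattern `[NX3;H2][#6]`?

The pattern [NX3;H2][#6] describes a trivalent nitrogen with two H attached to carbon — a primary amine.
The molecule carries a primary amino group (-NH2), whose atoms satisfy every constraint of the query, so the pattern matches.

Yes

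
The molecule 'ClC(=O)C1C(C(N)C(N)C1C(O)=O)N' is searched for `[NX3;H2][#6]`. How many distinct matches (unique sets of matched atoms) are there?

3

[NX3;H2][#6] is the SMARTS for a primary amine: a trivalent nitrogen with two H attached to carbon.
The molecule carries 3 separate instances of a primary amino group (-NH2) meeting every constraint; each maps to a distinct set of atoms, giving 3 matches.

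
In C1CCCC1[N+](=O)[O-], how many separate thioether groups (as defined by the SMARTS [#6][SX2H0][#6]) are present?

0

[#6][SX2H0][#6] is the SMARTS for a thioether: an aliphatic sulfur bridging two carbons with no H on the sulfur.
No fragment in the molecule satisfies every constraint, giving 0 matches.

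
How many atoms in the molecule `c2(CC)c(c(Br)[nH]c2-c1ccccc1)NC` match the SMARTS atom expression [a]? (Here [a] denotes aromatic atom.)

The query [a] means: a matches any aromatic atom.
Check the 16 heavy atoms by environment: 1× n (aromatic) → match; 10× c (aromatic) → match; 3× C → no; 1× N → no; 1× Br → no.
Summing the matching environments: 1 + 10 = 11 matching atoms.

11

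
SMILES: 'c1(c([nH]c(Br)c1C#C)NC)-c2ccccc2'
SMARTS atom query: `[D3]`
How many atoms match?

The query [D3] means: atom with exactly three heavy-atom neighbours.
Check the 16 heavy atoms by environment: 1× n (aromatic, D2) → no; 5× c (aromatic, D3) → match; 1× N (D2) → no; 2× C (D1) → no; 1× Br (D1) → no; 1× C (D2) → no; 5× c (aromatic, D2) → no.
That gives 5 matching atoms.

5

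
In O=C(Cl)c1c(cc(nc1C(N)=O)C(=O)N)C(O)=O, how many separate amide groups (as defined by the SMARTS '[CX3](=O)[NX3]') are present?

2

[CX3](=O)[NX3] is the SMARTS for an amide: a carbonyl carbon bonded to a trivalent nitrogen.
The molecule carries 2 separate instances of a primary amide (-C(=O)NH2) meeting every constraint; each maps to a distinct set of atoms, giving 2 matches.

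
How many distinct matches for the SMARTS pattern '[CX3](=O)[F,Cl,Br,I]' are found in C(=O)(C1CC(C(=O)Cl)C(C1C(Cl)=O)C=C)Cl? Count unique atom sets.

[CX3](=O)[F,Cl,Br,I] is the SMARTS for an acyl halide: a carbonyl carbon bonded to a halogen.
The molecule carries 3 separate instances of an acyl chloride (-C(=O)Cl) meeting every constraint; each maps to a distinct set of atoms, giving 3 matches.

3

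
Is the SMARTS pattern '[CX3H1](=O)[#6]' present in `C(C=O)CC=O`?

Yes

The pattern [CX3H1](=O)[#6] describes an sp2 carbon with one H, double-bonded to O and single-bonded to carbon — an aldehyde.
The molecule carries an aldehyde (-CHO), whose atoms satisfy every constraint of the query, so the pattern matches.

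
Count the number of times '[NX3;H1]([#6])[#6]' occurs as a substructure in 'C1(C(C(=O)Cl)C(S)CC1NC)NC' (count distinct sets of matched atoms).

[NX3;H1]([#6])[#6] is the SMARTS for a secondary amine: a trivalent nitrogen with one H, bonded to two carbons.
The molecule carries 2 separate instances of an N-methylamino group (-NHCH3) meeting every constraint; each maps to a distinct set of atoms, giving 2 matches.

2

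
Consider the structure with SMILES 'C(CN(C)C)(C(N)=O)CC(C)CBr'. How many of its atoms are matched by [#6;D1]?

The query [#6;D1] means: carbon bonded to exactly one heavy atom.
Check the 13 heavy atoms by environment: 3× C (D2) → no; 3× C (D3) → no; 3× C (D1) → match; 1× N (D3) → no; 1× Br (D1) → no; 1× O (D1) → no; 1× N (D1) → no.
That gives 3 matching atoms.

3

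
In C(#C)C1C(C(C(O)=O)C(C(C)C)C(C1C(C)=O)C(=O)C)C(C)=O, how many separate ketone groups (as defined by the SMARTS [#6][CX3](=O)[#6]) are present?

3

[#6][CX3](=O)[#6] is the SMARTS for a ketone: a carbonyl carbon (no H) flanked by two carbons.
The molecule carries 3 separate instances of an acetyl/ketone group (-C(=O)CH3) meeting every constraint; each maps to a distinct set of atoms, giving 3 matches.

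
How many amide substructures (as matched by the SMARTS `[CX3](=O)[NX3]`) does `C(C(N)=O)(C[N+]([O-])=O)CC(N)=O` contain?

[CX3](=O)[NX3] is the SMARTS for an amide: a carbonyl carbon bonded to a trivalent nitrogen.
The molecule carries 2 separate instances of a primary amide (-C(=O)NH2) meeting every constraint; each maps to a distinct set of atoms, giving 2 matches.

2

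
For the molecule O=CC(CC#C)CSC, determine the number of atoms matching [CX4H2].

2

The query [CX4H2] means: sp3 carbon (X4) with exactly two hydrogens.
Check the 9 heavy atoms by environment: 2× C (H2, X4) → match; 1× C (H1, X4) → no; 1× C (H0, X2) → no; 1× C (H1, X2) → no; 1× C (H1, X3) → no; 1× O (H0, X1) → no; 1× S (H0, X2) → no; 1× C (H3, X4) → no.
That gives 2 matching atoms.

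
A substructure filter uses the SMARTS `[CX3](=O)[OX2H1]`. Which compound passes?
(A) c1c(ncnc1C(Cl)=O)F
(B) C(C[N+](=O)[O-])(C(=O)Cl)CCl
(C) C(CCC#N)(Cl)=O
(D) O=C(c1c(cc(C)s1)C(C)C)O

D

[CX3](=O)[OX2H1] describes an sp2 carbon double-bonded to O and single-bonded to an -OH oxygen (a carboxylic acid).
(A) has an acyl chloride (-C(=O)Cl) but the carbonyl is bonded to Cl, not to an -OH oxygen.
(B) has an acyl chloride (-C(=O)Cl) but the carbonyl is bonded to Cl, not to an -OH oxygen.
(C) has an acyl chloride (-C(=O)Cl) but the carbonyl is bonded to Cl, not to an -OH oxygen.
(D) contains a carboxylic acid group (-C(=O)OH), which satisfies every atom and bond constraint.
So the answer is (D).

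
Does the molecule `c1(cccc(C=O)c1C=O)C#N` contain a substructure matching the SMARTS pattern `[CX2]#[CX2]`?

The pattern [CX2]#[CX2] describes a carbon-carbon triple bond — an alkyne.
The closest candidate here is a nitrile (-C#N), but the triple bond is C#N, not C#C. No other fragment satisfies the full query, so there is no match.

No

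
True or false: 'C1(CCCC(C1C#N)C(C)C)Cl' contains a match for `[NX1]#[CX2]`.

True

The pattern [NX1]#[CX2] describes a nitrogen triple-bonded to a two-connected carbon — a nitrile.
The molecule carries a nitrile (-C#N), whose atoms satisfy every constraint of the query, so the pattern matches.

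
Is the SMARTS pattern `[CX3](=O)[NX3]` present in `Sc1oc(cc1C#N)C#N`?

No

The pattern [CX3](=O)[NX3] describes a carbonyl carbon bonded to a trivalent nitrogen — an amide.
The closest candidate here is a nitrile (-C#N), but the nitrile N is NX1 (triple-bonded), not NX3. No other fragment satisfies the full query, so there is no match.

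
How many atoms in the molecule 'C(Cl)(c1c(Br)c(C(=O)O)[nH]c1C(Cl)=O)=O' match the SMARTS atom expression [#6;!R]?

3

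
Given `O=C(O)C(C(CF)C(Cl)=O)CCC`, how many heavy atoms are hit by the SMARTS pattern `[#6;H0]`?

The query [#6;H0] means: any carbon with no attached hydrogen.
Check the 13 heavy atoms by environment: 3× C (H2) → no; 2× C (H1) → no; 2× C (H0) → match; 2× O (H0) → no; 1× Cl (H0) → no; 1× O (H1) → no; 1× C (H3) → no; 1× F (H0) → no.
That gives 2 matching atoms.

2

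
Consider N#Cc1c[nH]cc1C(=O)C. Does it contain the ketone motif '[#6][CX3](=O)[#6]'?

The pattern [#6][CX3](=O)[#6] describes a carbonyl carbon (no H) flanked by two carbons — a ketone.
The molecule carries an acetyl/ketone group (-C(=O)CH3), whose atoms satisfy every constraint of the query, so the pattern matches.

Yes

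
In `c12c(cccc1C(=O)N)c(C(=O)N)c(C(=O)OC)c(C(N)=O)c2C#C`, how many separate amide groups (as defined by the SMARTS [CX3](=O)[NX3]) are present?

[CX3](=O)[NX3] is the SMARTS for an amide: a carbonyl carbon bonded to a trivalent nitrogen.
The molecule carries 3 separate instances of a primary amide (-C(=O)NH2) meeting every constraint; each maps to a distinct set of atoms, giving 3 matches.

3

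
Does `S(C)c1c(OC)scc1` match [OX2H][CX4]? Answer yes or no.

The pattern [OX2H][CX4] describes a hydroxyl oxygen bound to an sp3 (X4) carbon — an aliphatic alcohol.
The closest candidate here is a methoxy ether (-OCH3), but the oxygen has H0 (ether), not H1. No other fragment satisfies the full query, so there is no match.

No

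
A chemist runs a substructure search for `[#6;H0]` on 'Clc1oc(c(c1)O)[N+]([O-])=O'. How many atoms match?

3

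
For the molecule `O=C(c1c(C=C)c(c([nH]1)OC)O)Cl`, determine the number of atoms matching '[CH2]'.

1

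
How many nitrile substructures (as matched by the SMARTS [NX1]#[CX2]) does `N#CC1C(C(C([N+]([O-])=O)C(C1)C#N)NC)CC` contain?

2

[NX1]#[CX2] is the SMARTS for a nitrile: a nitrogen triple-bonded to a two-connected carbon.
The molecule carries 2 separate instances of a nitrile (-C#N) meeting every constraint; each maps to a distinct set of atoms, giving 2 matches.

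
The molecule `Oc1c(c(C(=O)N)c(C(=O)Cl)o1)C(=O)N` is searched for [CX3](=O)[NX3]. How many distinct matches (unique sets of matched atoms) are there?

[CX3](=O)[NX3] is the SMARTS for an amide: a carbonyl carbon bonded to a trivalent nitrogen.
The molecule carries 2 separate instances of a primary amide (-C(=O)NH2) meeting every constraint; each maps to a distinct set of atoms, giving 2 matches.

2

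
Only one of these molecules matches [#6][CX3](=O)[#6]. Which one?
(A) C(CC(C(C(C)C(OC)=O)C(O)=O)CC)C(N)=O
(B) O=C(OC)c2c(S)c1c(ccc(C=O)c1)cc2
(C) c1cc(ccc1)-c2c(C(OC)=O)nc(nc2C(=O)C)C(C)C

C

[#6][CX3](=O)[#6] describes a carbonyl carbon (no H) flanked by two carbons (a ketone).
(A) has a carboxylic acid group (-C(=O)OH) but one neighbour of the carbonyl carbon is O, not C.
(B) has an aldehyde (-CHO) but the carbonyl carbon has H1, so it is not flanked by two carbons.
(C) contains an acetyl/ketone group (-C(=O)CH3), which satisfies every atom and bond constraint.
So the answer is (C).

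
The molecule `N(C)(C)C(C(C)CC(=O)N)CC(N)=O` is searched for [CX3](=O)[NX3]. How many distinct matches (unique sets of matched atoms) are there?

2

[CX3](=O)[NX3] is the SMARTS for an amide: a carbonyl carbon bonded to a trivalent nitrogen.
The molecule carries 2 separate instances of a primary amide (-C(=O)NH2) meeting every constraint; each maps to a distinct set of atoms, giving 2 matches.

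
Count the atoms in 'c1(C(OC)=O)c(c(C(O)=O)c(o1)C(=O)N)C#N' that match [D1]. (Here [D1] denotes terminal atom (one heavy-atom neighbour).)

7

The query [D1] means: atom with exactly one heavy-atom neighbour (degree 1).
Check the 17 heavy atoms by environment: 1× o (aromatic, D2) → no; 4× c (aromatic, D3) → no; 3× C (D3) → no; 4× O (D1) → match; 2× N (D1) → match; 1× C (D2) → no; 1× O (D2) → no; 1× C (D1) → match.
Summing the matching environments: 4 + 2 + 1 = 7 matching atoms.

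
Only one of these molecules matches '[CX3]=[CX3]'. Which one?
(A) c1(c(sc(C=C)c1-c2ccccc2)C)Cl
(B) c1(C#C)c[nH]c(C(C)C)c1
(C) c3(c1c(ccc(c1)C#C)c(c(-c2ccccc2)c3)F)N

A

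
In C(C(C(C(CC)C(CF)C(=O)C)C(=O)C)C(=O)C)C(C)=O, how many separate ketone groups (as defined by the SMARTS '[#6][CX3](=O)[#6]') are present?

4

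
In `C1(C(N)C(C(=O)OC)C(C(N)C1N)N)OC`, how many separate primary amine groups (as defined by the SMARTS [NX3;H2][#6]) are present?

[NX3;H2][#6] is the SMARTS for a primary amine: a trivalent nitrogen with two H attached to carbon.
The molecule carries 4 separate instances of a primary amino group (-NH2) meeting every constraint; each maps to a distinct set of atoms, giving 4 matches.

4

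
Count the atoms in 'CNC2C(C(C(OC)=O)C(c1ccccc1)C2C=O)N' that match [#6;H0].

The query [#6;H0] means: any carbon with no attached hydrogen.
Check the 20 heavy atoms by environment: 6× C (H1) → no; 3× O (H0) → no; 1× C (H0) → match; 2× C (H3) → no; 1× c (aromatic, H0) → match; 5× c (aromatic, H1) → no; 1× N (H1) → no; 1× N (H2) → no.
Summing the matching environments: 1 + 1 = 2 matching atoms.

2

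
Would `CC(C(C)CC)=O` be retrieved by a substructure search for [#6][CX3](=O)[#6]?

Yes

The pattern [#6][CX3](=O)[#6] describes a carbonyl carbon (no H) flanked by two carbons — a ketone.
The molecule carries an acetyl/ketone group (-C(=O)CH3), whose atoms satisfy every constraint of the query, so the pattern matches.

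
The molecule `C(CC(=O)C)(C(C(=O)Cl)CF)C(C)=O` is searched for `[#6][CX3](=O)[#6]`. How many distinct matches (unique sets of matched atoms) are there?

[#6][CX3](=O)[#6] is the SMARTS for a ketone: a carbonyl carbon (no H) flanked by two carbons.
The molecule carries 2 separate instances of an acetyl/ketone group (-C(=O)CH3) meeting every constraint; each maps to a distinct set of atoms, giving 2 matches.

2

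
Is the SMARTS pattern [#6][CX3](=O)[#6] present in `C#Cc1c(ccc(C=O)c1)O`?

The pattern [#6][CX3](=O)[#6] describes a carbonyl carbon (no H) flanked by two carbons — a ketone.
The closest candidate here is an aldehyde (-CHO), but the carbonyl carbon has H1, so it is not flanked by two carbons. No other fragment satisfies the full query, so there is no match.

No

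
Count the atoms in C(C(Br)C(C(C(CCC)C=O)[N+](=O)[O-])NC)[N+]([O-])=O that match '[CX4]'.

9

Check the 19 heavy atoms by environment: 9× C (X4) → match; 2× N (charge +1, X3) → no; 2× O (charge -1, X1) → no; 3× O (X1) → no; 1× N (X3) → no; 1× Br (X1) → no; 1× C (X3) → no.
That gives 9 matching atoms.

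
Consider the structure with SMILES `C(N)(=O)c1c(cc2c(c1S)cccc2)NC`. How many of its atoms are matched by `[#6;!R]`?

The query [#6;!R] means: carbon not in any ring.
Check the 16 heavy atoms by environment: 10× c (aromatic, in 6-ring) → no; 2× C (acyclic) → match; 1× O (acyclic) → no; 2× N (acyclic) → no; 1× S (acyclic) → no.
That gives 2 matching atoms.

2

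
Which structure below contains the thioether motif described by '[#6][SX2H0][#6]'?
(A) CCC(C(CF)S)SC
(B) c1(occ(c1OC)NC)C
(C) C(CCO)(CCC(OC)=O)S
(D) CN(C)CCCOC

[#6][SX2H0][#6] describes an aliphatic sulfur bridging two carbons with no H on the sulfur (a thioether).
(A) contains a methylthio ether (-SCH3), which satisfies every atom and bond constraint.
(B) has a methoxy ether (-OCH3) but the bridging atom is O, not S.
(C) has a thiol (-SH) but the sulfur has H1, not H0 bridging two carbons.
(D) has a methoxy ether (-OCH3) but the bridging atom is O, not S.
So the answer is (A).

A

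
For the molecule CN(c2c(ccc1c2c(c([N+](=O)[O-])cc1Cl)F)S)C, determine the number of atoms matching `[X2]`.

1

Check the 19 heavy atoms by environment: 10× c (aromatic, X3) → no; 1× S (X2) → match; 1× N (X3) → no; 2× C (X4) → no; 1× F (X1) → no; 1× Cl (X1) → no; 1× N (charge +1, X3) → no; 1× O (charge -1, X1) → no; 1× O (X1) → no.
That gives 1 matching atom.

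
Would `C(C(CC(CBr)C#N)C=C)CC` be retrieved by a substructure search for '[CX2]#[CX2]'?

No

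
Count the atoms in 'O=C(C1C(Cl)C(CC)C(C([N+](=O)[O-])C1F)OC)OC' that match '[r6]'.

6

The query [r6] means: r6 matches atoms in a six-membered ring.
Check the 19 heavy atoms by environment: 6× C (in 6-ring) → match; 5× C (acyclic) → no; 4× O (acyclic) → no; 1× N (charge +1, acyclic) → no; 1× O (charge -1, acyclic) → no; 1× F (acyclic) → no; 1× Cl (acyclic) → no.
That gives 6 matching atoms.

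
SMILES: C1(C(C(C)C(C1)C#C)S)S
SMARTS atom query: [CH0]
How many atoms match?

The query [CH0] means: aliphatic carbon with no attached hydrogen.
Check the 10 heavy atoms by environment: 5× C (H1) → no; 1× C (H2) → no; 2× S (H1) → no; 1× C (H3) → no; 1× C (H0) → match.
That gives 1 matching atom.

1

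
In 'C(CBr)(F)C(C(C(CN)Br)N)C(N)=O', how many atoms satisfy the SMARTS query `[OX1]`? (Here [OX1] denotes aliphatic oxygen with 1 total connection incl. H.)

1

The query [OX1] means: aliphatic oxygen with one total connection — typically a carbonyl =O or an oxide.
Check the 14 heavy atoms by environment: 6× C (X4) → no; 2× Br (X1) → no; 1× F (X1) → no; 1× C (X3) → no; 1× O (X1) → match; 3× N (X3) → no.
That gives 1 matching atom.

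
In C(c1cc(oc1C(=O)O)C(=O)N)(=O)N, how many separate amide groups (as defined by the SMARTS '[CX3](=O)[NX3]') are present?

2

[CX3](=O)[NX3] is the SMARTS for an amide: a carbonyl carbon bonded to a trivalent nitrogen.
The molecule carries 2 separate instances of a primary amide (-C(=O)NH2) meeting every constraint; each maps to a distinct set of atoms, giving 2 matches.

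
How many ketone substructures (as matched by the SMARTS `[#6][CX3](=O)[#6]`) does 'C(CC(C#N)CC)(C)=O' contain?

1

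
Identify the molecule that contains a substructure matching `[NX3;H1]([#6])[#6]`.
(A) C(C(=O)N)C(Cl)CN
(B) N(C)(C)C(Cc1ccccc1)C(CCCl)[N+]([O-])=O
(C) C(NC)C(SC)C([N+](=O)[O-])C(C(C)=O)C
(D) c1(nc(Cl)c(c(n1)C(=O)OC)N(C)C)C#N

C

[NX3;H1]([#6])[#6] describes a trivalent nitrogen with one H, bonded to two carbons (a secondary amine).
(A) has a primary amino group (-NH2) but the nitrogen has H2 and only one carbon neighbour.
(B) has a dimethylamino group (-N(CH3)2) but the nitrogen has H0, not H1.
(C) contains an N-methylamino group (-NHCH3), which satisfies every atom and bond constraint.
(D) has a dimethylamino group (-N(CH3)2) but the nitrogen has H0, not H1.
So the answer is (C).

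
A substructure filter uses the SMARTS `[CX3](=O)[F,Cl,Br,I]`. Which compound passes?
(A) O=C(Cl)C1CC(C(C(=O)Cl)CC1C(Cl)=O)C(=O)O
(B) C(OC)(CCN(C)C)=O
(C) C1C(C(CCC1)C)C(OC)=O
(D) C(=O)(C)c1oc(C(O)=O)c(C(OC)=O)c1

A

[CX3](=O)[F,Cl,Br,I] describes a carbonyl carbon bonded to a halogen (an acyl halide).
(A) contains an acyl chloride (-C(=O)Cl), which satisfies every atom and bond constraint.
(B) has a methyl-ester group (-C(=O)OCH3) but the carbonyl is bonded to -O-C, not to a halogen.
(C) has a methyl-ester group (-C(=O)OCH3) but the carbonyl is bonded to -O-C, not to a halogen.
(D) has a carboxylic acid group (-C(=O)OH) but the carbonyl is bonded to -OH, not to a halogen.
So the answer is (A).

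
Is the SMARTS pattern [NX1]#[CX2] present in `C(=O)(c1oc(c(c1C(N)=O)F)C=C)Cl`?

No

The pattern [NX1]#[CX2] describes a nitrogen triple-bonded to a two-connected carbon — a nitrile.
The closest candidate here is a primary amide (-C(=O)NH2), but the nitrogen is NX3, not NX1. No other fragment satisfies the full query, so there is no match.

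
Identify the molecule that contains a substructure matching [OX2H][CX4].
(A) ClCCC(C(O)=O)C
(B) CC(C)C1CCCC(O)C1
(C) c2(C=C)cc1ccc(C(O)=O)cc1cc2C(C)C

[OX2H][CX4] describes a hydroxyl oxygen bound to an sp3 (X4) carbon (an aliphatic alcohol).
(A) has a carboxylic acid group (-C(=O)OH) but the -OH is on a CX3 carbonyl carbon, not a CX4 carbon.
(B) contains a hydroxyl group (-OH), which satisfies every atom and bond constraint.
(C) has a carboxylic acid group (-C(=O)OH) but the -OH is on a CX3 carbonyl carbon, not a CX4 carbon.
So the answer is (B).

B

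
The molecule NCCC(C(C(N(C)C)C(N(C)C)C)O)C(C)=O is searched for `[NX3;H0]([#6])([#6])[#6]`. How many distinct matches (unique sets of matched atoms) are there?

2

[NX3;H0]([#6])([#6])[#6] is the SMARTS for a tertiary amine: a trivalent nitrogen with no H, bonded to three carbons.
The molecule carries 2 separate instances of a dimethylamino group (-N(CH3)2) meeting every constraint; each maps to a distinct set of atoms, giving 2 matches.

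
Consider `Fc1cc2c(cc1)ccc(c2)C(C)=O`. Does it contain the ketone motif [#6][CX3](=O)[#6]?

Yes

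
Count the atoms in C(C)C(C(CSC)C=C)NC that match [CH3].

3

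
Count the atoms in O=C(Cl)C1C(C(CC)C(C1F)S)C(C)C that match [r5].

5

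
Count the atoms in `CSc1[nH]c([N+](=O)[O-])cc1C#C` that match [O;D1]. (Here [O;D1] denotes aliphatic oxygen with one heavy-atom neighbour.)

Check the 12 heavy atoms by environment: 1× n (aromatic, D2) → no; 3× c (aromatic, D3) → no; 1× c (aromatic, D2) → no; 1× S (D2) → no; 2× C (D1) → no; 1× C (D2) → no; 1× N (charge +1, D3) → no; 1× O (charge -1, D1) → match; 1× O (D1) → match.
Summing the matching environments: 1 + 1 = 2 matching atoms.

2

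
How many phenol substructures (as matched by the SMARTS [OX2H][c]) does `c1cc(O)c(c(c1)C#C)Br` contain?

1

[OX2H][c] is the SMARTS for a phenol: a hydroxyl oxygen attached to an aromatic carbon.
Exactly one fragment in the molecule meets all constraints, giving 1 match.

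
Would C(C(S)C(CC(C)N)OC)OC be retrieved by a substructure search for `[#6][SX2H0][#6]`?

The pattern [#6][SX2H0][#6] describes an aliphatic sulfur bridging two carbons with no H on the sulfur — a thioether.
The closest candidate here is a methoxy ether (-OCH3), but the bridging atom is O, not S. No other fragment satisfies the full query, so there is no match.

No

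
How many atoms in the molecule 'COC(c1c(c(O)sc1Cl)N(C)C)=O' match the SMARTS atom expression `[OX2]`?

The query [OX2] means: aliphatic oxygen with two total connections — ether, hydroxyl, or ester single-bond O.
Check the 14 heavy atoms by environment: 1× s (aromatic, X2) → no; 4× c (aromatic, X3) → no; 1× C (X3) → no; 1× O (X1) → no; 2× O (X2) → match; 3× C (X4) → no; 1× N (X3) → no; 1× Cl (X1) → no.
That gives 2 matching atoms.

2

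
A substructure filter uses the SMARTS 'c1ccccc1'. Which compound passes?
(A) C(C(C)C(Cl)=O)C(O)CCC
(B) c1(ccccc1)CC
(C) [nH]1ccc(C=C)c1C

B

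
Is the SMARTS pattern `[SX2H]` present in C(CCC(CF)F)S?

Yes

The pattern [SX2H] describes an aliphatic sulfur with two connections, one being H — a thiol.
The molecule carries a thiol (-SH), whose atoms satisfy every constraint of the query, so the pattern matches.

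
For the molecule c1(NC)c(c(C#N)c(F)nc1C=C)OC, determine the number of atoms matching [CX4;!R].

2

The query [CX4;!R] means: aliphatic carbon with four total connections, not in a ring.
Check the 15 heavy atoms by environment: 1× n (aromatic, X2, in 6-ring) → no; 5× c (aromatic, X3, in 6-ring) → no; 1× F (X1, acyclic) → no; 2× C (X3, acyclic) → no; 1× N (X3, acyclic) → no; 2× C (X4, acyclic) → match; 1× C (X2, acyclic) → no; 1× N (X1, acyclic) → no; 1× O (X2, acyclic) → no.
That gives 2 matching atoms.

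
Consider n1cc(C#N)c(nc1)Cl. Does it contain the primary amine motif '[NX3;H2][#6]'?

No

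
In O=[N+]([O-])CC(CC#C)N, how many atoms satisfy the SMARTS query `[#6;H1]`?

2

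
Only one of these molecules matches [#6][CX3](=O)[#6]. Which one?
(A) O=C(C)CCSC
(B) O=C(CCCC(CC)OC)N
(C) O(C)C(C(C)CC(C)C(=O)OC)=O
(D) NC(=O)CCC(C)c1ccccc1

[#6][CX3](=O)[#6] describes a carbonyl carbon (no H) flanked by two carbons (a ketone).
(A) contains an acetyl/ketone group (-C(=O)CH3), which satisfies every atom and bond constraint.
(B) has a primary amide (-C(=O)NH2) but one neighbour of the carbonyl carbon is N, not C.
(C) has a methyl-ester group (-C(=O)OCH3) but one neighbour of the carbonyl carbon is O, not C.
(D) has a primary amide (-C(=O)NH2) but one neighbour of the carbonyl carbon is N, not C.
So the answer is (A).

A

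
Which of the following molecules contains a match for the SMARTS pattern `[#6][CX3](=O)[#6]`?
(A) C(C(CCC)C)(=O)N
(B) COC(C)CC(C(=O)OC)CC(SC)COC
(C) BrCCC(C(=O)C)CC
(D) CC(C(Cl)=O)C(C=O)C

C

[#6][CX3](=O)[#6] describes a carbonyl carbon (no H) flanked by two carbons (a ketone).
(A) has a primary amide (-C(=O)NH2) but one neighbour of the carbonyl carbon is N, not C.
(B) has a methyl-ester group (-C(=O)OCH3) but one neighbour of the carbonyl carbon is O, not C.
(C) contains an acetyl/ketone group (-C(=O)CH3), which satisfies every atom and bond constraint.
(D) has an aldehyde (-CHO) but the carbonyl carbon has H1, so it is not flanked by two carbons.
So the answer is (C).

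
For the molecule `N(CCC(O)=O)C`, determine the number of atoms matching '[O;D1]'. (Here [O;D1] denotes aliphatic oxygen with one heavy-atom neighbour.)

2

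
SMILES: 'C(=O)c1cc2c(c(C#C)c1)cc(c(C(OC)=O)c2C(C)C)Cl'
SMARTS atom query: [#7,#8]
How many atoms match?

3

The query [#7,#8] means: nitrogen or oxygen (comma = OR).
Check the 22 heavy atoms by environment: 10× c (aromatic) → no; 8× C → no; 3× O → match; 1× Cl → no.
That gives 3 matching atoms.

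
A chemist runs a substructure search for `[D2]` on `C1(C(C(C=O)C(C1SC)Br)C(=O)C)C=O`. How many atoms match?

3

Check the 15 heavy atoms by environment: 6× C (D3) → no; 2× C (D2) → match; 3× O (D1) → no; 1× S (D2) → match; 2× C (D1) → no; 1× Br (D1) → no.
Summing the matching environments: 2 + 1 = 3 matching atoms.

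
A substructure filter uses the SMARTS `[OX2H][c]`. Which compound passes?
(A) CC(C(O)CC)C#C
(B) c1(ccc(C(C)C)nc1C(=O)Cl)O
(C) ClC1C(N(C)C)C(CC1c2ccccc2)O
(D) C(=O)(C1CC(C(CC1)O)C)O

[OX2H][c] describes a hydroxyl oxygen attached to an aromatic carbon (a phenol).
(A) has a hydroxyl group (-OH) but the -OH is on an aliphatic carbon, not an aromatic c.
(B) contains a hydroxyl group (-OH), which satisfies every atom and bond constraint.
(C) has a hydroxyl group (-OH) but the -OH is on an aliphatic carbon, not an aromatic c.
(D) has a hydroxyl group (-OH) but the -OH is on an aliphatic carbon, not an aromatic c.
So the answer is (B).

B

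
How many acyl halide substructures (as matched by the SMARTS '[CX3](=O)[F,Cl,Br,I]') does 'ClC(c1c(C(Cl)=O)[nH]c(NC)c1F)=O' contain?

2

[CX3](=O)[F,Cl,Br,I] is the SMARTS for an acyl halide: a carbonyl carbon bonded to a halogen.
The molecule carries 2 separate instances of an acyl chloride (-C(=O)Cl) meeting every constraint; each maps to a distinct set of atoms, giving 2 matches.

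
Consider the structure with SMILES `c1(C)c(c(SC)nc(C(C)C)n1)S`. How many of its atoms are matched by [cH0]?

4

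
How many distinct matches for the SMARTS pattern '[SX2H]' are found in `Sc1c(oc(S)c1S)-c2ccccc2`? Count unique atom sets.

3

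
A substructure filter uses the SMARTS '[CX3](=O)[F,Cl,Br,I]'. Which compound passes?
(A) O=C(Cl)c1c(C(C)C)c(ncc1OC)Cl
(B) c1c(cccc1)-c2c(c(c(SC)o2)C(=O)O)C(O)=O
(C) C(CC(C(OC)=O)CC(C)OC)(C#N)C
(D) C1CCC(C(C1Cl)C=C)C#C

[CX3](=O)[F,Cl,Br,I] describes a carbonyl carbon bonded to a halogen (an acyl halide).
(A) contains an acyl chloride (-C(=O)Cl), which satisfies every atom and bond constraint.
(B) has a carboxylic acid group (-C(=O)OH) but the carbonyl is bonded to -OH, not to a halogen.
(C) has a methyl-ester group (-C(=O)OCH3) but the carbonyl is bonded to -O-C, not to a halogen.
(D) has a chloro substituent but the Cl is not on a carbonyl carbon.
So the answer is (A).

A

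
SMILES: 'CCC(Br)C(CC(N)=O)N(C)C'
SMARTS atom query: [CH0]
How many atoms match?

1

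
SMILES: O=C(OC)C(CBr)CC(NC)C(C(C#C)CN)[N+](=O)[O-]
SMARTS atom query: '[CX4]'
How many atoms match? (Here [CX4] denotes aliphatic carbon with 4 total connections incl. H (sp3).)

Check the 20 heavy atoms by environment: 9× C (X4) → match; 2× N (X3) → no; 1× N (charge +1, X3) → no; 1× O (charge -1, X1) → no; 2× O (X1) → no; 1× Br (X1) → no; 2× C (X2) → no; 1× C (X3) → no; 1× O (X2) → no.
That gives 9 matching atoms.

9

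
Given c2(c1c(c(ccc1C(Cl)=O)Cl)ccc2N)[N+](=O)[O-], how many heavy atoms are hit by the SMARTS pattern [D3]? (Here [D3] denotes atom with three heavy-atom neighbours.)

8

Check the 18 heavy atoms by environment: 6× c (aromatic, D3) → match; 4× c (aromatic, D2) → no; 1× N (charge +1, D3) → match; 1× O (charge -1, D1) → no; 2× O (D1) → no; 2× Cl (D1) → no; 1× N (D1) → no; 1× C (D3) → match.
Summing the matching environments: 6 + 1 + 1 = 8 matching atoms.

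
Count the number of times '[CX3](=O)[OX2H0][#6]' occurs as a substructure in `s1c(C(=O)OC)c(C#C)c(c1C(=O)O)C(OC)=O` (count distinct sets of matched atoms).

[CX3](=O)[OX2H0][#6] is the SMARTS for an ester: a carbonyl carbon bonded to an oxygen that is itself bonded to carbon (no H on that O).
The molecule carries 2 separate instances of a methyl-ester group (-C(=O)OCH3) meeting every constraint; each maps to a distinct set of atoms, giving 2 matches.

2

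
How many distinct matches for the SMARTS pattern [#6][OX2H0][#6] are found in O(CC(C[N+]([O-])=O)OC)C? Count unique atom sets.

[#6][OX2H0][#6] is the SMARTS for an ether: an aliphatic oxygen bridging two carbons with no H on the oxygen.
The molecule carries 2 separate instances of a methoxy ether (-OCH3) meeting every constraint; each maps to a distinct set of atoms, giving 2 matches.

2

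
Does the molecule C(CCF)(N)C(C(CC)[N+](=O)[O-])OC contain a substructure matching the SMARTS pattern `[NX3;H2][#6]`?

Yes

The pattern [NX3;H2][#6] describes a trivalent nitrogen with two H attached to carbon — a primary amine.
The molecule carries a primary amino group (-NH2), whose atoms satisfy every constraint of the query, so the pattern matches.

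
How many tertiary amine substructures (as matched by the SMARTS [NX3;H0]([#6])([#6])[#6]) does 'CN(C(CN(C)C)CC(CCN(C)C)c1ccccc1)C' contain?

3

[NX3;H0]([#6])([#6])[#6] is the SMARTS for a tertiary amine: a trivalent nitrogen with no H, bonded to three carbons.
The molecule carries 3 separate instances of a dimethylamino group (-N(CH3)2) meeting every constraint; each maps to a distinct set of atoms, giving 3 matches.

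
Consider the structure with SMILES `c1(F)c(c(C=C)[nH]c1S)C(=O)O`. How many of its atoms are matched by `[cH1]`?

The query [cH1] means: aromatic carbon bearing exactly one hydrogen.
Check the 12 heavy atoms by environment: 1× n (aromatic, H1) → no; 4× c (aromatic, H0) → no; 1× F (H0) → no; 1× C (H0) → no; 1× O (H0) → no; 1× O (H1) → no; 1× C (H1) → no; 1× C (H2) → no; 1× S (H1) → no.
No environment satisfies the query, so 0 matching atoms.

0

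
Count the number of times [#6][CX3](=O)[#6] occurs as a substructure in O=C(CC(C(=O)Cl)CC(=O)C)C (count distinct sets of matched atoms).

2

[#6][CX3](=O)[#6] is the SMARTS for a ketone: a carbonyl carbon (no H) flanked by two carbons.
The molecule carries 2 separate instances of an acetyl/ketone group (-C(=O)CH3) meeting every constraint; each maps to a distinct set of atoms, giving 2 matches.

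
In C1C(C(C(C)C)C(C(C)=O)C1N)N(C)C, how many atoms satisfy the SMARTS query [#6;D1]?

The query [#6;D1] means: carbon bonded to exactly one heavy atom.
Check the 15 heavy atoms by environment: 6× C (D3) → no; 1× C (D2) → no; 1× O (D1) → no; 5× C (D1) → match; 1× N (D1) → no; 1× N (D3) → no.
That gives 5 matching atoms.

5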